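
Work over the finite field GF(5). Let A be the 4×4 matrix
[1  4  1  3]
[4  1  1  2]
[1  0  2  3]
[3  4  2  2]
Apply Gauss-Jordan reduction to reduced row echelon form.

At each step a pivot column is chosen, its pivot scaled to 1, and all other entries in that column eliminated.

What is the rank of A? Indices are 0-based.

rank = 4

pivot(0,0)=1: scale R0 → (1, 4, 1, 3)
  clear (1,0): R1 −= (4)R0 → (0, 0, 2, 0)
  clear (2,0): R2 −= (1)R0 → (0, 1, 1, 0)
  clear (3,0): R3 −= (3)R0 → (0, 2, 4, 3)
pivot(1,1): swap R1↔R2
pivot(1,1)=1: scale R1 → (0, 1, 1, 0)
  clear (0,1): R0 −= (4)R1 → (1, 0, 2, 3)
  clear (3,1): R3 −= (2)R1 → (0, 0, 2, 3)
pivot(2,2)=2: scale R2 → (0, 0, 1, 0)
  clear (0,2): R0 −= (2)R2 → (1, 0, 0, 3)
  clear (1,2): R1 −= (1)R2 → (0, 1, 0, 0)
  clear (3,2): R3 −= (2)R2 → (0, 0, 0, 3)
pivot(3,3)=3: scale R3 → (0, 0, 0, 1)
  clear (0,3): R0 −= (3)R3 → (1, 0, 0, 0)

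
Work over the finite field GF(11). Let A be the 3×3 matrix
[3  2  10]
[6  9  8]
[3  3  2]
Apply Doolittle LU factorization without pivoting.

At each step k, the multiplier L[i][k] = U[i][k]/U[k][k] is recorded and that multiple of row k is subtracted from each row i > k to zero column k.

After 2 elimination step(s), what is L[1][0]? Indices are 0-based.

L[1][0] = 2

Step 1: pivot at (0,0) is 3.
  row1 ← row1 − (2)·row0  ⇒  L[1][0]=2, U row1=(0, 5, 10)
  row2 ← row2 − (1)·row0  ⇒  L[2][0]=1, U row2=(0, 1, 3)
Step 2: pivot at (1,1) is 5.
  row2 ← row2 − (9)·row1  ⇒  L[2][1]=9, U row2=(0, 0, 1)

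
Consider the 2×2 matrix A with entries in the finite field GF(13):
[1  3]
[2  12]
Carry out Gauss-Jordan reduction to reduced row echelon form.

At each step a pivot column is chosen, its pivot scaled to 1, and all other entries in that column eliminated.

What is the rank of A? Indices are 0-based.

rank = 2

pivot(0,0)=1: scale R0 → (1, 3)
  clear (1,0): R1 −= (2)R0 → (0, 6)
pivot(1,1)=6: scale R1 → (0, 1)
  clear (0,1): R0 −= (3)R1 → (1, 0)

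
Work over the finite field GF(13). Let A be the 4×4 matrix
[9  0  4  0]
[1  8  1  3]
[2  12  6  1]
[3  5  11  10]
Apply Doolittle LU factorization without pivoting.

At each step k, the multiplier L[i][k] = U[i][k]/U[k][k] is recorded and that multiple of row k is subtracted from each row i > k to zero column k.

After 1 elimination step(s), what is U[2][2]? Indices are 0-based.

k=0: U[0][0]=9
  eliminate (1,0): mult=3, new row 1: (0, 8, 2, 3); set L[1][0]=3
  eliminate (2,0): mult=6, new row 2: (0, 12, 8, 1); set L[2][0]=6
  eliminate (3,0): mult=9, new row 3: (0, 5, 1, 10); set L[3][0]=9

U[2][2] = 8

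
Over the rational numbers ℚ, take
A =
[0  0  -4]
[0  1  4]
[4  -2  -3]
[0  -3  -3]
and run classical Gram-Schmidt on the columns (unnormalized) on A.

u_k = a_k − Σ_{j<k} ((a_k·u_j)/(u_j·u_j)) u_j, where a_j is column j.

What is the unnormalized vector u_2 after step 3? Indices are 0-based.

u_2 = (-4, 27/10, 0, 9/10)

Step 1: u_0 = a_0 = (0, 0, 4, 0).
Step 2: u_1 = a_1 − (-1/2)·u_0 = (0, 1, 0, -3).
Step 3: u_2 = a_2 − (-3/4)·u_0 − (13/10)·u_1 = (-4, 27/10, 0, 9/10).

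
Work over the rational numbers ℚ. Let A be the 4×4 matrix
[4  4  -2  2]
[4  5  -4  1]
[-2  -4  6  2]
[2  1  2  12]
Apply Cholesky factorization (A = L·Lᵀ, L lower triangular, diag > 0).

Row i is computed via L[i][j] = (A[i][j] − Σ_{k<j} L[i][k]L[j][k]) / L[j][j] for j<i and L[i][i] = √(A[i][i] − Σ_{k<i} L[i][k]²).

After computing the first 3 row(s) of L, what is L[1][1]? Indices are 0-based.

Step 1: L[0][0] = √(4) = 2.
  L[1][0] = (4) / L[0][0] = 2.
Step 2: L[1][1] = √(1) = 1.
  L[2][0] = (-2) / L[0][0] = -1.
  L[2][1] = (-2) / L[1][1] = -2.
Step 3: L[2][2] = √(1) = 1.

L[1][1] = 1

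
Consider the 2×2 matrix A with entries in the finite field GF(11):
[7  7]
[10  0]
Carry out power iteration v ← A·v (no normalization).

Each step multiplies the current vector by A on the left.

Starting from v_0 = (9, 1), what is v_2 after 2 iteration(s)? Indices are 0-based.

v_2 = (9, 7)

v_0 = (9, 1).
v_1 = A·v_0 = (4, 2).
v_2 = A·v_1 = (9, 7).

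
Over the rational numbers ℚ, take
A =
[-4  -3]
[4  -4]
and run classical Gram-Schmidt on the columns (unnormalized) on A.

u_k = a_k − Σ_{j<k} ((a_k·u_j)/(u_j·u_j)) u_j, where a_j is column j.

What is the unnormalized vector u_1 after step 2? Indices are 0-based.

u_1 = (-7/2, -7/2)

Step 1: u_0 = a_0 = (-4, 4).
Step 2: u_1 = a_1 − (-1/8)·u_0 = (-7/2, -7/2).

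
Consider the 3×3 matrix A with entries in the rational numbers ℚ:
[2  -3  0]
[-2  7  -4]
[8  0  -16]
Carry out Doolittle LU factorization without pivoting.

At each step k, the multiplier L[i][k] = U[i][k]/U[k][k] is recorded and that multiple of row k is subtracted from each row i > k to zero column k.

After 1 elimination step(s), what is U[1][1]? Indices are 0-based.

U[1][1] = 4

Step 1: pivot at (0,0) is 2.
  row1 ← row1 − (-1)·row0  ⇒  L[1][0]=-1, U row1=(0, 4, -4)
  row2 ← row2 − (4)·row0  ⇒  L[2][0]=4, U row2=(0, 12, -16)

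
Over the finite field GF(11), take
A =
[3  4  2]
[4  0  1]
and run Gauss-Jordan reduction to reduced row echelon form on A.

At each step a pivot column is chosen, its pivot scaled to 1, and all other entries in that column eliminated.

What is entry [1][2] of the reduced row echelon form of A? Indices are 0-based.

[1] R0 /= 3  ⇒  (1, 5, 8)
     R1 -= 4·R0  ⇒  (0, 2, 2)
[2] R1 /= 2  ⇒  (0, 1, 1)
     R0 -= 5·R1  ⇒  (1, 0, 3)

M[1][2] = 1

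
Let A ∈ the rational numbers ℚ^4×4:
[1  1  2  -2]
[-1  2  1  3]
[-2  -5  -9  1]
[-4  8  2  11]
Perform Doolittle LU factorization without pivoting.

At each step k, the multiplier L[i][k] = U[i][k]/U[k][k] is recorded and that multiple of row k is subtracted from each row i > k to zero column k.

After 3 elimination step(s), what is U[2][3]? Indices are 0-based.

k=0: U[0][0]=1
  eliminate (1,0): mult=-1, new row 1: (0, 3, 3, 1); set L[1][0]=-1
  eliminate (2,0): mult=-2, new row 2: (0, -3, -5, -3); set L[2][0]=-2
  eliminate (3,0): mult=-4, new row 3: (0, 12, 10, 3); set L[3][0]=-4
k=1: U[1][1]=3
  eliminate (2,1): mult=-1, new row 2: (0, 0, -2, -2); set L[2][1]=-1
  eliminate (3,1): mult=4, new row 3: (0, 0, -2, -1); set L[3][1]=4
k=2: U[2][2]=-2
  eliminate (3,2): mult=1, new row 3: (0, 0, 0, 1); set L[3][2]=1

U[2][3] = -2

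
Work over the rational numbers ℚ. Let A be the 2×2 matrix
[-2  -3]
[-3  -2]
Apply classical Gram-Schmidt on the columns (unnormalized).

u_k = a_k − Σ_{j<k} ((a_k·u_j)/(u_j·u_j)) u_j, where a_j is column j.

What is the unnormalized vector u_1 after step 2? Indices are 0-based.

Step 1: u_0 = a_0 = (-2, -3).
Step 2: u_1 = a_1 − (12/13)·u_0 = (-15/13, 10/13).

u_1 = (-15/13, 10/13)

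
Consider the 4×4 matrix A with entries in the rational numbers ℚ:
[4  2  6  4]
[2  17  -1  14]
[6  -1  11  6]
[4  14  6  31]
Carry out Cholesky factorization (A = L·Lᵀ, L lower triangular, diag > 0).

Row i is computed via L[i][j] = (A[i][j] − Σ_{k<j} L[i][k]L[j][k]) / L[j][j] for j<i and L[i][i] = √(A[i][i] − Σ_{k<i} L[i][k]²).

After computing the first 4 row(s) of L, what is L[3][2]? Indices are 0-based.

L[3][2] = 3

Step 1: L[0][0] = √(4) = 2.
  L[1][0] = (2) / L[0][0] = 1.
Step 2: L[1][1] = √(16) = 4.
  L[2][0] = (6) / L[0][0] = 3.
  L[2][1] = (-4) / L[1][1] = -1.
Step 3: L[2][2] = √(1) = 1.
  L[3][0] = (4) / L[0][0] = 2.
  L[3][1] = (12) / L[1][1] = 3.
  L[3][2] = (3) / L[2][2] = 3.
Step 4: L[3][3] = √(9) = 3.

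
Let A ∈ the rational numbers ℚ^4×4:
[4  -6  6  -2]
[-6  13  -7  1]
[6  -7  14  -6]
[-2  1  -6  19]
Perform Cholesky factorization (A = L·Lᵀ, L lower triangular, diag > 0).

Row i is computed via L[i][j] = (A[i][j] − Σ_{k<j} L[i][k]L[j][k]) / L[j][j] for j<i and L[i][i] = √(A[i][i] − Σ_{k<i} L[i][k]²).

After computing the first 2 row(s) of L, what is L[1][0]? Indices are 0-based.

Step 1: L[0][0] = √(4) = 2.
  L[1][0] = (-6) / L[0][0] = -3.
Step 2: L[1][1] = √(4) = 2.

L[1][0] = -3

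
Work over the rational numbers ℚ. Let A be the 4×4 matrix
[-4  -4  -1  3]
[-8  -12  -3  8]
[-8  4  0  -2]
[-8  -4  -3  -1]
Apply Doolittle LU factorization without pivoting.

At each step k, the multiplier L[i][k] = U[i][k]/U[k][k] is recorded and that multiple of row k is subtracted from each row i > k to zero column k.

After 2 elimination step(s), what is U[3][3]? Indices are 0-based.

U[3][3] = -5

[col 0] pivot -4
  R1 -= 2*R0 → (0, -4, -1, 2)  (L[1][0] := 2)
  R2 -= 2*R0 → (0, 12, 2, -8)  (L[2][0] := 2)
  R3 -= 2*R0 → (0, 4, -1, -7)  (L[3][0] := 2)
[col 1] pivot -4
  R2 -= -3*R1 → (0, 0, -1, -2)  (L[2][1] := -3)
  R3 -= -1*R1 → (0, 0, -2, -5)  (L[3][1] := -1)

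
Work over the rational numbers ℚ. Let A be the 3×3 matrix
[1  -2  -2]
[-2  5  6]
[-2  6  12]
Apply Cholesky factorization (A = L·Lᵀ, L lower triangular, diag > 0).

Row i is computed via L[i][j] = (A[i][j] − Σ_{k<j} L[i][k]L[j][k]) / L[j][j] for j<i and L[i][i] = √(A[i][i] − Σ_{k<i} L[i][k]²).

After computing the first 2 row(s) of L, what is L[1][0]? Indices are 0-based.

L[1][0] = -2

Step 1: L[0][0] = √(1) = 1.
  L[1][0] = (-2) / L[0][0] = -2.
Step 2: L[1][1] = √(1) = 1.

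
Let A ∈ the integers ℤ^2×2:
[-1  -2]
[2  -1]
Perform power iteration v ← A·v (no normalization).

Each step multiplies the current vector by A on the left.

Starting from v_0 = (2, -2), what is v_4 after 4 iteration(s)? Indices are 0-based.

v_4 = (34, 62)

v_0 = (2, -2).
v_1 = A·v_0 = (2, 6).
v_2 = A·v_1 = (-14, -2).
v_3 = A·v_2 = (18, -26).
v_4 = A·v_3 = (34, 62).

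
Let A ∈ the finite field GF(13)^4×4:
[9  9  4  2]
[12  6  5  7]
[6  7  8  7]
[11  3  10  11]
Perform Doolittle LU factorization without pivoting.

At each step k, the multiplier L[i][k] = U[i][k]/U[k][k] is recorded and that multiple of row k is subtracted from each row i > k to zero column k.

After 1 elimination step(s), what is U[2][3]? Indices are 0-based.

U[2][3] = 10

k=0: U[0][0]=9
  eliminate (1,0): mult=10, new row 1: (0, 7, 4, 0); set L[1][0]=10
  eliminate (2,0): mult=5, new row 2: (0, 1, 1, 10); set L[2][0]=5
  eliminate (3,0): mult=7, new row 3: (0, 5, 8, 10); set L[3][0]=7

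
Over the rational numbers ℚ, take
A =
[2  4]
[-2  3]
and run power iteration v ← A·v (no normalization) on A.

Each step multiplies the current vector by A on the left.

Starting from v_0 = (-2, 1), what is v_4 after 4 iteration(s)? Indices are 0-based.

v_0 = (-2, 1).
v_1 = A·v_0 = (0, 7).
v_2 = A·v_1 = (28, 21).
v_3 = A·v_2 = (140, 7).
v_4 = A·v_3 = (308, -259).

v_4 = (308, -259)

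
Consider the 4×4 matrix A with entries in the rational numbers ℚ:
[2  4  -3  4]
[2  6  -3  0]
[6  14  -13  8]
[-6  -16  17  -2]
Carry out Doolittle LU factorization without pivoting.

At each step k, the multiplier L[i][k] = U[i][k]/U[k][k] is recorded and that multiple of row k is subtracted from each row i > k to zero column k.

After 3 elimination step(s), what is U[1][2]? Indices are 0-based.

U[1][2] = 0

[col 0] pivot 2
  R1 -= 1*R0 → (0, 2, 0, -4)  (L[1][0] := 1)
  R2 -= 3*R0 → (0, 2, -4, -4)  (L[2][0] := 3)
  R3 -= -3*R0 → (0, -4, 8, 10)  (L[3][0] := -3)
[col 1] pivot 2
  R2 -= 1*R1 → (0, 0, -4, 0)  (L[2][1] := 1)
  R3 -= -2*R1 → (0, 0, 8, 2)  (L[3][1] := -2)
[col 2] pivot -4
  R3 -= -2*R2 → (0, 0, 0, 2)  (L[3][2] := -2)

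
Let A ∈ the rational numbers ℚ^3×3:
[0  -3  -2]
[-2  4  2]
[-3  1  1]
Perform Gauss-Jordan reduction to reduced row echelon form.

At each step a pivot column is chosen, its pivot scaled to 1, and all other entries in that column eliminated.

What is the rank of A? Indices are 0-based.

rank = 3

step 1: exchange rows 0,1
step 1: normalize row 0 (÷-2) = (1, -2, -1)
  row 2: subtract -3×row0 = (0, -5, -2)
step 2: normalize row 1 (÷-3) = (0, 1, 2/3)
  row 0: subtract -2×row1 = (1, 0, 1/3)
  row 2: subtract -5×row1 = (0, 0, 4/3)
step 3: normalize row 2 (÷4/3) = (0, 0, 1)
  row 0: subtract 1/3×row2 = (1, 0, 0)
  row 1: subtract 2/3×row2 = (0, 1, 0)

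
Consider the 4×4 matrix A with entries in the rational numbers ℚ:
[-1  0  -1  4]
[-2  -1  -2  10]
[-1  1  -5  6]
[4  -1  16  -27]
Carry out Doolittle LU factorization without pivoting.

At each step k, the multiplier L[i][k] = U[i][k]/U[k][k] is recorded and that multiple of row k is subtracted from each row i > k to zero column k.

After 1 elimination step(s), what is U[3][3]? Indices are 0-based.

k=0: U[0][0]=-1
  eliminate (1,0): mult=2, new row 1: (0, -1, 0, 2); set L[1][0]=2
  eliminate (2,0): mult=1, new row 2: (0, 1, -4, 2); set L[2][0]=1
  eliminate (3,0): mult=-4, new row 3: (0, -1, 12, -11); set L[3][0]=-4

U[3][3] = -11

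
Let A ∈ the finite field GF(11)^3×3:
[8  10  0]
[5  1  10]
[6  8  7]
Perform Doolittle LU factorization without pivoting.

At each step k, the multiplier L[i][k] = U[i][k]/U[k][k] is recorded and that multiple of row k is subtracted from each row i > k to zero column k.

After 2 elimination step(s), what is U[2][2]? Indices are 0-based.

Step 1: pivot at (0,0) is 8.
  row1 ← row1 − (2)·row0  ⇒  L[1][0]=2, U row1=(0, 3, 10)
  row2 ← row2 − (9)·row0  ⇒  L[2][0]=9, U row2=(0, 6, 7)
Step 2: pivot at (1,1) is 3.
  row2 ← row2 − (2)·row1  ⇒  L[2][1]=2, U row2=(0, 0, 9)

U[2][2] = 9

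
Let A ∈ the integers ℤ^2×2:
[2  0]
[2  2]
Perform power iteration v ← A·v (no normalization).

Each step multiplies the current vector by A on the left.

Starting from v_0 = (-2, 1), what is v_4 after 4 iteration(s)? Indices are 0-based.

v_0 = (-2, 1).
v_1 = A·v_0 = (-4, -2).
v_2 = A·v_1 = (-8, -12).
v_3 = A·v_2 = (-16, -40).
v_4 = A·v_3 = (-32, -112).

v_4 = (-32, -112)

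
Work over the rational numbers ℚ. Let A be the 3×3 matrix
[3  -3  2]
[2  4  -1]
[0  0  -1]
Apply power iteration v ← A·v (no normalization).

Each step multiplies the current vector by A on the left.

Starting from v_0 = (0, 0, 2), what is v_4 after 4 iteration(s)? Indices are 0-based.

v_4 = (14, 218, 2)

v_0 = (0, 0, 2).
v_1 = A·v_0 = (4, -2, -2).
v_2 = A·v_1 = (14, 2, 2).
v_3 = A·v_2 = (40, 34, -2).
v_4 = A·v_3 = (14, 218, 2).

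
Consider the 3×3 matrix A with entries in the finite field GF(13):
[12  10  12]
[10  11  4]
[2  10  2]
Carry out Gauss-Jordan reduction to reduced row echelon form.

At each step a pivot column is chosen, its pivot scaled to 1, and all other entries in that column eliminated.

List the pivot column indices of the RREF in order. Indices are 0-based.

step 1: normalize row 0 (÷12) = (1, 3, 1)
  row 1: subtract 10×row0 = (0, 7, 7)
  row 2: subtract 2×row0 = (0, 4, 0)
step 2: normalize row 1 (÷7) = (0, 1, 1)
  row 0: subtract 3×row1 = (1, 0, 11)
  row 2: subtract 4×row1 = (0, 0, 9)
step 3: normalize row 2 (÷9) = (0, 0, 1)
  row 0: subtract 11×row2 = (1, 0, 0)
  row 1: subtract 1×row2 = (0, 1, 0)

pivot columns: 0, 1, 2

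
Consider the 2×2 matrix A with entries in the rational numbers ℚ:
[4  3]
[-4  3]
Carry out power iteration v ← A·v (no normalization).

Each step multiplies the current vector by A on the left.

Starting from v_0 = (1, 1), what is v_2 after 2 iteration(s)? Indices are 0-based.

v_0 = (1, 1).
v_1 = A·v_0 = (7, -1).
v_2 = A·v_1 = (25, -31).

v_2 = (25, -31)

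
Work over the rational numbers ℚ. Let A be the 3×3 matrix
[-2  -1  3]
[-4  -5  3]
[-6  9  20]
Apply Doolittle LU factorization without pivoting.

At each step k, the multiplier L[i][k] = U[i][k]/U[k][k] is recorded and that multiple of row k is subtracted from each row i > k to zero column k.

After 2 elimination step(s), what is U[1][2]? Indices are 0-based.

U[1][2] = -3

k=0: U[0][0]=-2
  eliminate (1,0): mult=2, new row 1: (0, -3, -3); set L[1][0]=2
  eliminate (2,0): mult=3, new row 2: (0, 12, 11); set L[2][0]=3
k=1: U[1][1]=-3
  eliminate (2,1): mult=-4, new row 2: (0, 0, -1); set L[2][1]=-4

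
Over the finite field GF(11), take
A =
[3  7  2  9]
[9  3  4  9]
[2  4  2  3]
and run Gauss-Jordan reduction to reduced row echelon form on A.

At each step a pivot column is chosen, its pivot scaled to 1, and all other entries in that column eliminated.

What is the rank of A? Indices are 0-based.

rank = 3

step 1: normalize row 0 (÷3) = (1, 6, 8, 3)
  row 1: subtract 9×row0 = (0, 4, 9, 4)
  row 2: subtract 2×row0 = (0, 3, 8, 8)
step 2: normalize row 1 (÷4) = (0, 1, 5, 1)
  row 0: subtract 6×row1 = (1, 0, 0, 8)
  row 2: subtract 3×row1 = (0, 0, 4, 5)
step 3: normalize row 2 (÷4) = (0, 0, 1, 4)
  row 1: subtract 5×row2 = (0, 1, 0, 3)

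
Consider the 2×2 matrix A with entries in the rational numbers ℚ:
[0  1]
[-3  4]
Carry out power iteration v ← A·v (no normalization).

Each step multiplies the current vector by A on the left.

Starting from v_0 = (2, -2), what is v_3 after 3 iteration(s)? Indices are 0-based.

v_3 = (-50, -158)

v_0 = (2, -2).
v_1 = A·v_0 = (-2, -14).
v_2 = A·v_1 = (-14, -50).
v_3 = A·v_2 = (-50, -158).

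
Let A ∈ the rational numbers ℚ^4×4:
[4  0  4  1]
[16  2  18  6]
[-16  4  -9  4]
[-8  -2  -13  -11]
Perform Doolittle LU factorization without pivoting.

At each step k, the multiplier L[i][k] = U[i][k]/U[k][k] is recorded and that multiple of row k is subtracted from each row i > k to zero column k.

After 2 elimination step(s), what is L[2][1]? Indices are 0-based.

Step 1: pivot at (0,0) is 4.
  row1 ← row1 − (4)·row0  ⇒  L[1][0]=4, U row1=(0, 2, 2, 2)
  row2 ← row2 − (-4)·row0  ⇒  L[2][0]=-4, U row2=(0, 4, 7, 8)
  row3 ← row3 − (-2)·row0  ⇒  L[3][0]=-2, U row3=(0, -2, -5, -9)
Step 2: pivot at (1,1) is 2.
  row2 ← row2 − (2)·row1  ⇒  L[2][1]=2, U row2=(0, 0, 3, 4)
  row3 ← row3 − (-1)·row1  ⇒  L[3][1]=-1, U row3=(0, 0, -3, -7)

L[2][1] = 2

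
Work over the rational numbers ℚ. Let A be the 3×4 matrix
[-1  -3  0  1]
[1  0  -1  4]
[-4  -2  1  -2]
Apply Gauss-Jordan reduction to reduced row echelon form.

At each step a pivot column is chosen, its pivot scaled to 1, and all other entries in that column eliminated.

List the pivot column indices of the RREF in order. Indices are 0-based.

[1] R0 /= -1  ⇒  (1, 3, 0, -1)
     R1 -= 1·R0  ⇒  (0, -3, -1, 5)
     R2 -= -4·R0  ⇒  (0, 10, 1, -6)
[2] R1 /= -3  ⇒  (0, 1, 1/3, -5/3)
     R0 -= 3·R1  ⇒  (1, 0, -1, 4)
     R2 -= 10·R1  ⇒  (0, 0, -7/3, 32/3)
[3] R2 /= -7/3  ⇒  (0, 0, 1, -32/7)
     R0 -= -1·R2  ⇒  (1, 0, 0, -4/7)
     R1 -= 1/3·R2  ⇒  (0, 1, 0, -1/7)

pivot columns: 0, 1, 2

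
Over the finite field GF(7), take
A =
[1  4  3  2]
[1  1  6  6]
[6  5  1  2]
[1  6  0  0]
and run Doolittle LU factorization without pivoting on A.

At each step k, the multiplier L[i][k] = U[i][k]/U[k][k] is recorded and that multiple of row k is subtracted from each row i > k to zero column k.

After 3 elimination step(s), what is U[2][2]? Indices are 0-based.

k=0: U[0][0]=1
  eliminate (1,0): mult=1, new row 1: (0, 4, 3, 4); set L[1][0]=1
  eliminate (2,0): mult=6, new row 2: (0, 2, 4, 4); set L[2][0]=6
  eliminate (3,0): mult=1, new row 3: (0, 2, 4, 5); set L[3][0]=1
k=1: U[1][1]=4
  eliminate (2,1): mult=4, new row 2: (0, 0, 6, 2); set L[2][1]=4
  eliminate (3,1): mult=4, new row 3: (0, 0, 6, 3); set L[3][1]=4
k=2: U[2][2]=6
  eliminate (3,2): mult=1, new row 3: (0, 0, 0, 1); set L[3][2]=1

U[2][2] = 6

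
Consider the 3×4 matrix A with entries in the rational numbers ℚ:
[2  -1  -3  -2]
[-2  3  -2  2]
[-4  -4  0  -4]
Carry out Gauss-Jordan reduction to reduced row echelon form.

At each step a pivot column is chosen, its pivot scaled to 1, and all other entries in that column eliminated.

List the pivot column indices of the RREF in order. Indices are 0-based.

[1] R0 /= 2  ⇒  (1, -1/2, -3/2, -1)
     R1 -= -2·R0  ⇒  (0, 2, -5, 0)
     R2 -= -4·R0  ⇒  (0, -6, -6, -8)
[2] R1 /= 2  ⇒  (0, 1, -5/2, 0)
     R0 -= -1/2·R1  ⇒  (1, 0, -11/4, -1)
     R2 -= -6·R1  ⇒  (0, 0, -21, -8)
[3] R2 /= -21  ⇒  (0, 0, 1, 8/21)
     R0 -= -11/4·R2  ⇒  (1, 0, 0, 1/21)
     R1 -= -5/2·R2  ⇒  (0, 1, 0, 20/21)

pivot columns: 0, 1, 2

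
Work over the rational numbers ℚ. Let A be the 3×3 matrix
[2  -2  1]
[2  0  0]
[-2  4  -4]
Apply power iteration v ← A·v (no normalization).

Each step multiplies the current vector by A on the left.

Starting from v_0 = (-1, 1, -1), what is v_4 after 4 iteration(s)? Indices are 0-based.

v_0 = (-1, 1, -1).
v_1 = A·v_0 = (-5, -2, 10).
v_2 = A·v_1 = (4, -10, -38).
v_3 = A·v_2 = (-10, 8, 104).
v_4 = A·v_3 = (68, -20, -364).

v_4 = (68, -20, -364)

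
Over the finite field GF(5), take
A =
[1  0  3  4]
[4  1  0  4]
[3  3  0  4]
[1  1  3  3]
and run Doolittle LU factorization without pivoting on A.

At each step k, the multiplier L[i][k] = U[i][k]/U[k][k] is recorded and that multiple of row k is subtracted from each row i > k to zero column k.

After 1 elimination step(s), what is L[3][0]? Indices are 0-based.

k=0: U[0][0]=1
  eliminate (1,0): mult=4, new row 1: (0, 1, 3, 3); set L[1][0]=4
  eliminate (2,0): mult=3, new row 2: (0, 3, 1, 2); set L[2][0]=3
  eliminate (3,0): mult=1, new row 3: (0, 1, 0, 4); set L[3][0]=1

L[3][0] = 1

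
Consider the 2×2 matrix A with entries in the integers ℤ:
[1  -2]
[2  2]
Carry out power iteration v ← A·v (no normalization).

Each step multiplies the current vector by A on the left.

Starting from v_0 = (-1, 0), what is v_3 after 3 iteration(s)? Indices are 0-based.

v_0 = (-1, 0).
v_1 = A·v_0 = (-1, -2).
v_2 = A·v_1 = (3, -6).
v_3 = A·v_2 = (15, -6).

v_3 = (15, -6)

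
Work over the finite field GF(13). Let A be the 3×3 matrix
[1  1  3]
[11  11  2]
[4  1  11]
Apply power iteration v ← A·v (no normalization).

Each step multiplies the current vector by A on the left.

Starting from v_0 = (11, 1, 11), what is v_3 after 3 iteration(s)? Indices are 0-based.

v_3 = (0, 3, 1)

v_0 = (11, 1, 11).
v_1 = A·v_0 = (6, 11, 10).
v_2 = A·v_1 = (8, 12, 2).
v_3 = A·v_2 = (0, 3, 1).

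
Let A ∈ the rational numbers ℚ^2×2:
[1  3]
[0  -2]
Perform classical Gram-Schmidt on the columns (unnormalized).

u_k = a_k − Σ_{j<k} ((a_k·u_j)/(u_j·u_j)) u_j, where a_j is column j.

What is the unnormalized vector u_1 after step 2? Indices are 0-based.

Step 1: u_0 = a_0 = (1, 0).
Step 2: u_1 = a_1 − (3)·u_0 = (0, -2).

u_1 = (0, -2)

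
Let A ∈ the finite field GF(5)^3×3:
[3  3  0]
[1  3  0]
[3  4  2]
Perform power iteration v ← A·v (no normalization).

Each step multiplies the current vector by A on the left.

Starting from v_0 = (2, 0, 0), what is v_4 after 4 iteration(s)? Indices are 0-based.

v_0 = (2, 0, 0).
v_1 = A·v_0 = (1, 2, 1).
v_2 = A·v_1 = (4, 2, 3).
v_3 = A·v_2 = (3, 0, 1).
v_4 = A·v_3 = (4, 3, 1).

v_4 = (4, 3, 1)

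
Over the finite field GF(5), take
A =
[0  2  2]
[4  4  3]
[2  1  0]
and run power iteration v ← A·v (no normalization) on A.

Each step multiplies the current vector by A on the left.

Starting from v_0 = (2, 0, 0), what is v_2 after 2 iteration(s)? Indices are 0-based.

v_2 = (4, 4, 3)

v_0 = (2, 0, 0).
v_1 = A·v_0 = (0, 3, 4).
v_2 = A·v_1 = (4, 4, 3).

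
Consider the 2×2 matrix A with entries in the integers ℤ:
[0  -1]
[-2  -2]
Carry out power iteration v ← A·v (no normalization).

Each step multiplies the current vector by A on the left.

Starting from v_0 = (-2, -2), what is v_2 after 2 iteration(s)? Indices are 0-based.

v_2 = (-8, -20)

v_0 = (-2, -2).
v_1 = A·v_0 = (2, 8).
v_2 = A·v_1 = (-8, -20).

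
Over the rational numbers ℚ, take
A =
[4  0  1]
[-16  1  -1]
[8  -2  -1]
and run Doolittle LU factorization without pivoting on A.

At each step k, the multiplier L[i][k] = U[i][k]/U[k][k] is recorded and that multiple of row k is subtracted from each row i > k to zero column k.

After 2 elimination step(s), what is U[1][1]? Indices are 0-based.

Step 1: pivot at (0,0) is 4.
  row1 ← row1 − (-4)·row0  ⇒  L[1][0]=-4, U row1=(0, 1, 3)
  row2 ← row2 − (2)·row0  ⇒  L[2][0]=2, U row2=(0, -2, -3)
Step 2: pivot at (1,1) is 1.
  row2 ← row2 − (-2)·row1  ⇒  L[2][1]=-2, U row2=(0, 0, 3)

U[1][1] = 1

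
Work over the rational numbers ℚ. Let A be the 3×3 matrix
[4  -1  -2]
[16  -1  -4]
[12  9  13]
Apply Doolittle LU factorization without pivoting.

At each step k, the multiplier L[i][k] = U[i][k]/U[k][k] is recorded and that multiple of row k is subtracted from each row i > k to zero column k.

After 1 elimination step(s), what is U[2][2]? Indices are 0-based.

k=0: U[0][0]=4
  eliminate (1,0): mult=4, new row 1: (0, 3, 4); set L[1][0]=4
  eliminate (2,0): mult=3, new row 2: (0, 12, 19); set L[2][0]=3

U[2][2] = 19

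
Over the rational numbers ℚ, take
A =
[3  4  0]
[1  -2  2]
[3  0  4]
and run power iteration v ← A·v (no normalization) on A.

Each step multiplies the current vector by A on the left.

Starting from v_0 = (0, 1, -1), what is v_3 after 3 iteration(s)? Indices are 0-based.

v_0 = (0, 1, -1).
v_1 = A·v_0 = (4, -4, -4).
v_2 = A·v_1 = (-4, 4, -4).
v_3 = A·v_2 = (4, -20, -28).

v_3 = (4, -20, -28)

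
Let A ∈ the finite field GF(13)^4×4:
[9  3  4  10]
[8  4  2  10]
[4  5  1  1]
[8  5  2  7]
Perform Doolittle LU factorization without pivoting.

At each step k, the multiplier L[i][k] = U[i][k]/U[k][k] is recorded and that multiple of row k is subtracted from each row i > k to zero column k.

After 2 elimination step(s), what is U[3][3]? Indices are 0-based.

k=0: U[0][0]=9
  eliminate (1,0): mult=11, new row 1: (0, 10, 10, 4); set L[1][0]=11
  eliminate (2,0): mult=12, new row 2: (0, 8, 5, 11); set L[2][0]=12
  eliminate (3,0): mult=11, new row 3: (0, 11, 10, 1); set L[3][0]=11
k=1: U[1][1]=10
  eliminate (2,1): mult=6, new row 2: (0, 0, 10, 0); set L[2][1]=6
  eliminate (3,1): mult=5, new row 3: (0, 0, 12, 7); set L[3][1]=5

U[3][3] = 7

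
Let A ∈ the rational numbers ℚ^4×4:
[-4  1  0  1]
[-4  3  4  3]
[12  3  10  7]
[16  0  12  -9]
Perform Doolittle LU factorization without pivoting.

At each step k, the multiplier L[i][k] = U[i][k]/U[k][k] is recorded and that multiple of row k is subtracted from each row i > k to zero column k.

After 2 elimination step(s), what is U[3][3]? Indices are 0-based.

[col 0] pivot -4
  R1 -= 1*R0 → (0, 2, 4, 2)  (L[1][0] := 1)
  R2 -= -3*R0 → (0, 6, 10, 10)  (L[2][0] := -3)
  R3 -= -4*R0 → (0, 4, 12, -5)  (L[3][0] := -4)
[col 1] pivot 2
  R2 -= 3*R1 → (0, 0, -2, 4)  (L[2][1] := 3)
  R3 -= 2*R1 → (0, 0, 4, -9)  (L[3][1] := 2)

U[3][3] = -9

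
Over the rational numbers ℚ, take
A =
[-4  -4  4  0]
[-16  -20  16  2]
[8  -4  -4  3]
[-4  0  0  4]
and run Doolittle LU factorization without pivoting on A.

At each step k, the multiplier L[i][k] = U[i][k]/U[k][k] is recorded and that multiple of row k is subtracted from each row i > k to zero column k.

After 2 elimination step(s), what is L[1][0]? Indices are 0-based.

L[1][0] = 4

[col 0] pivot -4
  R1 -= 4*R0 → (0, -4, 0, 2)  (L[1][0] := 4)
  R2 -= -2*R0 → (0, -12, 4, 3)  (L[2][0] := -2)
  R3 -= 1*R0 → (0, 4, -4, 4)  (L[3][0] := 1)
[col 1] pivot -4
  R2 -= 3*R1 → (0, 0, 4, -3)  (L[2][1] := 3)
  R3 -= -1*R1 → (0, 0, -4, 6)  (L[3][1] := -1)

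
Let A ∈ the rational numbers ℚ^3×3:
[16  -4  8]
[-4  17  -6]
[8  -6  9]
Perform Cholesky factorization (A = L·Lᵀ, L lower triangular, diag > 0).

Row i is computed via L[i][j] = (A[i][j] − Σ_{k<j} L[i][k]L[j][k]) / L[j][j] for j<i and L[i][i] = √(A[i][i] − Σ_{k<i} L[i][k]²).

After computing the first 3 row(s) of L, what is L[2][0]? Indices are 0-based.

Step 1: L[0][0] = √(16) = 4.
  L[1][0] = (-4) / L[0][0] = -1.
Step 2: L[1][1] = √(16) = 4.
  L[2][0] = (8) / L[0][0] = 2.
  L[2][1] = (-4) / L[1][1] = -1.
Step 3: L[2][2] = √(4) = 2.

L[2][0] = 2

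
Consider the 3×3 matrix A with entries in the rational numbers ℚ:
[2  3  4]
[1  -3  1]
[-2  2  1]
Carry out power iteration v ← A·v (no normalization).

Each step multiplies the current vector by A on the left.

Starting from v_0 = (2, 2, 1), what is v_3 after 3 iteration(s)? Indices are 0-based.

v_3 = (-14, -82, -31)

v_0 = (2, 2, 1).
v_1 = A·v_0 = (14, -3, 1).
v_2 = A·v_1 = (23, 24, -33).
v_3 = A·v_2 = (-14, -82, -31).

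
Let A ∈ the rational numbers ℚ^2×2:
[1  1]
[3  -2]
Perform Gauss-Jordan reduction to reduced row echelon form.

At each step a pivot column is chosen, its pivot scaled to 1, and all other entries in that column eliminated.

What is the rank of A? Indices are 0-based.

pivot(0,0)=1: scale R0 → (1, 1)
  clear (1,0): R1 −= (3)R0 → (0, -5)
pivot(1,1)=-5: scale R1 → (0, 1)
  clear (0,1): R0 −= (1)R1 → (1, 0)

rank = 2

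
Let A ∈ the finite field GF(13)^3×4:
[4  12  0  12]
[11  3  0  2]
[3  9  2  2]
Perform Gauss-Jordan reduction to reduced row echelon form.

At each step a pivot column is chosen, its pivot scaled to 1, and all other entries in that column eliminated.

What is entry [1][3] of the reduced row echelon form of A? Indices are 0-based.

M[1][3] = 11

step 1: normalize row 0 (÷4) = (1, 3, 0, 3)
  row 1: subtract 11×row0 = (0, 9, 0, 8)
  row 2: subtract 3×row0 = (0, 0, 2, 6)
step 2: normalize row 1 (÷9) = (0, 1, 0, 11)
  row 0: subtract 3×row1 = (1, 0, 0, 9)
step 3: normalize row 2 (÷2) = (0, 0, 1, 3)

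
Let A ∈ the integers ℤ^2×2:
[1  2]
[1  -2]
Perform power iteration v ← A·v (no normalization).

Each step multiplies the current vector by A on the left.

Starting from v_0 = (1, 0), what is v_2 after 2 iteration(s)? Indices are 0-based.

v_0 = (1, 0).
v_1 = A·v_0 = (1, 1).
v_2 = A·v_1 = (3, -1).

v_2 = (3, -1)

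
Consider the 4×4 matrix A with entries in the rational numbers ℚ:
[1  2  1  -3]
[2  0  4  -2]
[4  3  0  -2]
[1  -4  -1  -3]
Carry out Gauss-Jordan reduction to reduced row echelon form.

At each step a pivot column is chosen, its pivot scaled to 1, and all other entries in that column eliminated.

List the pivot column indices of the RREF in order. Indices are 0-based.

pivot columns: 0, 1, 2, 3

step 1: normalize row 0 (÷1) = (1, 2, 1, -3)
  row 1: subtract 2×row0 = (0, -4, 2, 4)
  row 2: subtract 4×row0 = (0, -5, -4, 10)
  row 3: subtract 1×row0 = (0, -6, -2, 0)
step 2: normalize row 1 (÷-4) = (0, 1, -1/2, -1)
  row 0: subtract 2×row1 = (1, 0, 2, -1)
  row 2: subtract -5×row1 = (0, 0, -13/2, 5)
  row 3: subtract -6×row1 = (0, 0, -5, -6)
step 3: normalize row 2 (÷-13/2) = (0, 0, 1, -10/13)
  row 0: subtract 2×row2 = (1, 0, 0, 7/13)
  row 1: subtract -1/2×row2 = (0, 1, 0, -18/13)
  row 3: subtract -5×row2 = (0, 0, 0, -128/13)
step 4: normalize row 3 (÷-128/13) = (0, 0, 0, 1)
  row 0: subtract 7/13×row3 = (1, 0, 0, 0)
  row 1: subtract -18/13×row3 = (0, 1, 0, 0)
  row 2: subtract -10/13×row3 = (0, 0, 1, 0)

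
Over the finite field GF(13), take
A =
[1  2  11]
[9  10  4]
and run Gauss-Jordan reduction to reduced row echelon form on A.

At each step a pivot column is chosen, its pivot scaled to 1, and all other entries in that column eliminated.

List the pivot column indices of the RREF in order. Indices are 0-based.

[1] R0 /= 1  ⇒  (1, 2, 11)
     R1 -= 9·R0  ⇒  (0, 5, 9)
[2] R1 /= 5  ⇒  (0, 1, 7)
     R0 -= 2·R1  ⇒  (1, 0, 10)

pivot columns: 0, 1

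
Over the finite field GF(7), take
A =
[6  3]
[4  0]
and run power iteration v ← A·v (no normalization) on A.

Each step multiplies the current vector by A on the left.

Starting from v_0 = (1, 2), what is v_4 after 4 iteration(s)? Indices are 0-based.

v_0 = (1, 2).
v_1 = A·v_0 = (5, 4).
v_2 = A·v_1 = (0, 6).
v_3 = A·v_2 = (4, 0).
v_4 = A·v_3 = (3, 2).

v_4 = (3, 2)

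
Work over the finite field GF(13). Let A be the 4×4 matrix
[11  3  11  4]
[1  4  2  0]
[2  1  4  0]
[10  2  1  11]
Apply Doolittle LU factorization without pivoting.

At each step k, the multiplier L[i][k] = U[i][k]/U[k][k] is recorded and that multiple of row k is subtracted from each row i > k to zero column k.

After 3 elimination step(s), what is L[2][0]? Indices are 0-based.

L[2][0] = 12

[col 0] pivot 11
  R1 -= 6*R0 → (0, 12, 1, 2)  (L[1][0] := 6)
  R2 -= 12*R0 → (0, 4, 2, 4)  (L[2][0] := 12)
  R3 -= 8*R0 → (0, 4, 4, 5)  (L[3][0] := 8)
[col 1] pivot 12
  R2 -= 9*R1 → (0, 0, 6, 12)  (L[2][1] := 9)
  R3 -= 9*R1 → (0, 0, 8, 0)  (L[3][1] := 9)
[col 2] pivot 6
  R3 -= 10*R2 → (0, 0, 0, 10)  (L[3][2] := 10)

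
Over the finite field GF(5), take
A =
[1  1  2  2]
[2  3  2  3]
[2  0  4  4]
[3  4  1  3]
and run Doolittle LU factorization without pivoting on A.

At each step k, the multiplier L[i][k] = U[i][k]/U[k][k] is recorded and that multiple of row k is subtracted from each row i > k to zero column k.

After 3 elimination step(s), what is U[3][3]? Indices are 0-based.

U[3][3] = 2

Step 1: pivot at (0,0) is 1.
  row1 ← row1 − (2)·row0  ⇒  L[1][0]=2, U row1=(0, 1, 3, 4)
  row2 ← row2 − (2)·row0  ⇒  L[2][0]=2, U row2=(0, 3, 0, 0)
  row3 ← row3 − (3)·row0  ⇒  L[3][0]=3, U row3=(0, 1, 0, 2)
Step 2: pivot at (1,1) is 1.
  row2 ← row2 − (3)·row1  ⇒  L[2][1]=3, U row2=(0, 0, 1, 3)
  row3 ← row3 − (1)·row1  ⇒  L[3][1]=1, U row3=(0, 0, 2, 3)
Step 3: pivot at (2,2) is 1.
  row3 ← row3 − (2)·row2  ⇒  L[3][2]=2, U row3=(0, 0, 0, 2)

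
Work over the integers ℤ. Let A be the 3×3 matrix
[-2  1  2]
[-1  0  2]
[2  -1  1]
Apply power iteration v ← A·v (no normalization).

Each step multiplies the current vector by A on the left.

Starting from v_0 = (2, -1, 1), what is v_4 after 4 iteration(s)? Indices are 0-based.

v_0 = (2, -1, 1).
v_1 = A·v_0 = (-3, 0, 6).
v_2 = A·v_1 = (18, 15, 0).
v_3 = A·v_2 = (-21, -18, 21).
v_4 = A·v_3 = (66, 63, -3).

v_4 = (66, 63, -3)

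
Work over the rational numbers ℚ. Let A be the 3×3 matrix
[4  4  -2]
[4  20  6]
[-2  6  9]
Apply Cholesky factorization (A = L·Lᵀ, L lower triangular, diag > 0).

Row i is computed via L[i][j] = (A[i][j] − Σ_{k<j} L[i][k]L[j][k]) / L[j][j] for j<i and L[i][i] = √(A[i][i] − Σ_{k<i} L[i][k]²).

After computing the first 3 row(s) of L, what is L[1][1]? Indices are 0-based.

L[1][1] = 4

Step 1: L[0][0] = √(4) = 2.
  L[1][0] = (4) / L[0][0] = 2.
Step 2: L[1][1] = √(16) = 4.
  L[2][0] = (-2) / L[0][0] = -1.
  L[2][1] = (8) / L[1][1] = 2.
Step 3: L[2][2] = √(4) = 2.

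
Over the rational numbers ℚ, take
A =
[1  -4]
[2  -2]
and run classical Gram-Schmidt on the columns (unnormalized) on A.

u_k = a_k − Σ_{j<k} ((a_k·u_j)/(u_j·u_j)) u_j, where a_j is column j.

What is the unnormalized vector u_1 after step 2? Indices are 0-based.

Step 1: u_0 = a_0 = (1, 2).
Step 2: u_1 = a_1 − (-8/5)·u_0 = (-12/5, 6/5).

u_1 = (-12/5, 6/5)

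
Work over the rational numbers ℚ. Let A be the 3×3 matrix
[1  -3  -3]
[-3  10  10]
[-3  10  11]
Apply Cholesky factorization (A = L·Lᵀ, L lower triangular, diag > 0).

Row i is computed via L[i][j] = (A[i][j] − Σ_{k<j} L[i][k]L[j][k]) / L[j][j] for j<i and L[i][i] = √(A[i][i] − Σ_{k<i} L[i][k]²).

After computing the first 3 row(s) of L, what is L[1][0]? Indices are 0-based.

L[1][0] = -3

Step 1: L[0][0] = √(1) = 1.
  L[1][0] = (-3) / L[0][0] = -3.
Step 2: L[1][1] = √(1) = 1.
  L[2][0] = (-3) / L[0][0] = -3.
  L[2][1] = (1) / L[1][1] = 1.
Step 3: L[2][2] = √(1) = 1.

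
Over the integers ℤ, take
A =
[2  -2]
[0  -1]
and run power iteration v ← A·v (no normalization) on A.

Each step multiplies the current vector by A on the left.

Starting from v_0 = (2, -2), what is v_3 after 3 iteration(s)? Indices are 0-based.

v_0 = (2, -2).
v_1 = A·v_0 = (8, 2).
v_2 = A·v_1 = (12, -2).
v_3 = A·v_2 = (28, 2).

v_3 = (28, 2)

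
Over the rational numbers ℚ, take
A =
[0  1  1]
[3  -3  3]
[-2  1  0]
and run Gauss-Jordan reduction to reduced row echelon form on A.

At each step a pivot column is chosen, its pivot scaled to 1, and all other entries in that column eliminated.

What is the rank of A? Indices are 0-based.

[1] R0 <-> R1
[1] R0 /= 3  ⇒  (1, -1, 1)
     R2 -= -2·R0  ⇒  (0, -1, 2)
[2] R1 /= 1  ⇒  (0, 1, 1)
     R0 -= -1·R1  ⇒  (1, 0, 2)
     R2 -= -1·R1  ⇒  (0, 0, 3)
[3] R2 /= 3  ⇒  (0, 0, 1)
     R0 -= 2·R2  ⇒  (1, 0, 0)
     R1 -= 1·R2  ⇒  (0, 1, 0)

rank = 3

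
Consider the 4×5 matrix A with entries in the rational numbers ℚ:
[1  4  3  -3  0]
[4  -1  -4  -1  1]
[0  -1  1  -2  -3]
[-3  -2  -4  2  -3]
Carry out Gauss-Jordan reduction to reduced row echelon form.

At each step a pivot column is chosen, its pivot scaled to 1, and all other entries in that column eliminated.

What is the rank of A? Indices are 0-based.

pivot(0,0)=1: scale R0 → (1, 4, 3, -3, 0)
  clear (1,0): R1 −= (4)R0 → (0, -17, -16, 11, 1)
  clear (3,0): R3 −= (-3)R0 → (0, 10, 5, -7, -3)
pivot(1,1)=-17: scale R1 → (0, 1, 16/17, -11/17, -1/17)
  clear (0,1): R0 −= (4)R1 → (1, 0, -13/17, -7/17, 4/17)
  clear (2,1): R2 −= (-1)R1 → (0, 0, 33/17, -45/17, -52/17)
  clear (3,1): R3 −= (10)R1 → (0, 0, -75/17, -9/17, -41/17)
pivot(2,2)=33/17: scale R2 → (0, 0, 1, -15/11, -52/33)
  clear (0,2): R0 −= (-13/17)R2 → (1, 0, 0, -16/11, -32/33)
  clear (1,2): R1 −= (16/17)R2 → (0, 1, 0, 7/11, 47/33)
  clear (3,2): R3 −= (-75/17)R2 → (0, 0, 0, -72/11, -103/11)
pivot(3,3)=-72/11: scale R3 → (0, 0, 0, 1, 103/72)
  clear (0,3): R0 −= (-16/11)R3 → (1, 0, 0, 0, 10/9)
  clear (1,3): R1 −= (7/11)R3 → (0, 1, 0, 0, 37/72)
  clear (2,3): R2 −= (-15/11)R3 → (0, 0, 1, 0, 3/8)

rank = 4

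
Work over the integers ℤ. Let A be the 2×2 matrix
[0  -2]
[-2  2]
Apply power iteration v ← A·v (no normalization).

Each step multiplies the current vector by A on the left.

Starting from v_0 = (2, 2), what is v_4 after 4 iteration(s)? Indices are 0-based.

v_0 = (2, 2).
v_1 = A·v_0 = (-4, 0).
v_2 = A·v_1 = (0, 8).
v_3 = A·v_2 = (-16, 16).
v_4 = A·v_3 = (-32, 64).

v_4 = (-32, 64)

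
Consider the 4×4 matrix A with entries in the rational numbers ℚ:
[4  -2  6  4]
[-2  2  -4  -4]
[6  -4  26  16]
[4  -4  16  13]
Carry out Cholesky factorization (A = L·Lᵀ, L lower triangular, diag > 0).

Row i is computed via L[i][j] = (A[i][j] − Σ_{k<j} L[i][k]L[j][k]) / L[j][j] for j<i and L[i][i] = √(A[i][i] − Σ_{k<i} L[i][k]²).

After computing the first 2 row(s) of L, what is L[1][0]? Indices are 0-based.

L[1][0] = -1

Step 1: L[0][0] = √(4) = 2.
  L[1][0] = (-2) / L[0][0] = -1.
Step 2: L[1][1] = √(1) = 1.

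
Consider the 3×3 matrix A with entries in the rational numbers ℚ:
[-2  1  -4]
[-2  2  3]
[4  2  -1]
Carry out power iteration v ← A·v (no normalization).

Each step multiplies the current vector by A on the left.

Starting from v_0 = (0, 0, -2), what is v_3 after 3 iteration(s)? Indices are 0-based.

v_0 = (0, 0, -2).
v_1 = A·v_0 = (8, -6, 2).
v_2 = A·v_1 = (-30, -22, 18).
v_3 = A·v_2 = (-34, 70, -182).

v_3 = (-34, 70, -182)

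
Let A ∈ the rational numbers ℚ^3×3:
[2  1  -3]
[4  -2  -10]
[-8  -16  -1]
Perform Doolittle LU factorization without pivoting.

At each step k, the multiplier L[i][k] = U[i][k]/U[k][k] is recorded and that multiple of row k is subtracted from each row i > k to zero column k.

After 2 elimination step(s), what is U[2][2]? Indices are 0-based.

U[2][2] = -1

Step 1: pivot at (0,0) is 2.
  row1 ← row1 − (2)·row0  ⇒  L[1][0]=2, U row1=(0, -4, -4)
  row2 ← row2 − (-4)·row0  ⇒  L[2][0]=-4, U row2=(0, -12, -13)
Step 2: pivot at (1,1) is -4.
  row2 ← row2 − (3)·row1  ⇒  L[2][1]=3, U row2=(0, 0, -1)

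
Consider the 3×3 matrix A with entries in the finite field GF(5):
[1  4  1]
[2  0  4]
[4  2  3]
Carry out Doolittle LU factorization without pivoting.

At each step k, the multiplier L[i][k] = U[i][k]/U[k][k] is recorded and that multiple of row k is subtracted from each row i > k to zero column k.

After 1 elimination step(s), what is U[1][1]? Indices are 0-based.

[col 0] pivot 1
  R1 -= 2*R0 → (0, 2, 2)  (L[1][0] := 2)
  R2 -= 4*R0 → (0, 1, 4)  (L[2][0] := 4)

U[1][1] = 2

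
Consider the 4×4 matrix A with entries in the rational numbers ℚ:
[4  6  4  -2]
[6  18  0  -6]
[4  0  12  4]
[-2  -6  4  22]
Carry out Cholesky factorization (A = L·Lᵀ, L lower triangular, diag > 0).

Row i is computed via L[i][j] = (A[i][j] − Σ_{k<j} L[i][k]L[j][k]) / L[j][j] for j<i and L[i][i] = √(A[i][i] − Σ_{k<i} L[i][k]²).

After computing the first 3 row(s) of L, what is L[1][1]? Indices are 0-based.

Step 1: L[0][0] = √(4) = 2.
  L[1][0] = (6) / L[0][0] = 3.
Step 2: L[1][1] = √(9) = 3.
  L[2][0] = (4) / L[0][0] = 2.
  L[2][1] = (-6) / L[1][1] = -2.
Step 3: L[2][2] = √(4) = 2.

L[1][1] = 3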